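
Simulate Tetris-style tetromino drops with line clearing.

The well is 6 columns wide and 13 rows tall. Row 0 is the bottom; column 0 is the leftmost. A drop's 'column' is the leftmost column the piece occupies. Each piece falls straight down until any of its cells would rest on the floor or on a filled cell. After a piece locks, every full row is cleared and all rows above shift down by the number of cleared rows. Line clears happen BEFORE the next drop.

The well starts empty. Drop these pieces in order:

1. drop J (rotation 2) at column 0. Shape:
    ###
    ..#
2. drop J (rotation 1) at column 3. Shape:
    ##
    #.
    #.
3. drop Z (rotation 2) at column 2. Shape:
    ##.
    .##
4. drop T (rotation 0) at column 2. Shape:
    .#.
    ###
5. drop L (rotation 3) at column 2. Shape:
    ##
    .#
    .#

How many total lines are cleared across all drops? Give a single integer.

Answer: 0

Derivation:
Drop 1: J rot2 at col 0 lands with bottom-row=0; cleared 0 line(s) (total 0); column heights now [2 2 2 0 0 0], max=2
Drop 2: J rot1 at col 3 lands with bottom-row=0; cleared 0 line(s) (total 0); column heights now [2 2 2 3 3 0], max=3
Drop 3: Z rot2 at col 2 lands with bottom-row=3; cleared 0 line(s) (total 0); column heights now [2 2 5 5 4 0], max=5
Drop 4: T rot0 at col 2 lands with bottom-row=5; cleared 0 line(s) (total 0); column heights now [2 2 6 7 6 0], max=7
Drop 5: L rot3 at col 2 lands with bottom-row=7; cleared 0 line(s) (total 0); column heights now [2 2 10 10 6 0], max=10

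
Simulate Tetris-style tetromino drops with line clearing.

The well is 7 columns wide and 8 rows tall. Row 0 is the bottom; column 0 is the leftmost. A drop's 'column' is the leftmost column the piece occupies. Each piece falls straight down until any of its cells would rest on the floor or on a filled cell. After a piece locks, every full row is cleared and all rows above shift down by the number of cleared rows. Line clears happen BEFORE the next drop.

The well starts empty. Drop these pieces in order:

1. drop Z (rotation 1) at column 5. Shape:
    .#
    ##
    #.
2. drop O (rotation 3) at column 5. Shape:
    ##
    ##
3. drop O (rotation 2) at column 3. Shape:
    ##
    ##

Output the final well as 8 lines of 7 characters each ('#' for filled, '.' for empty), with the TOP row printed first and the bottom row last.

Answer: .......
.......
.......
.....##
.....##
......#
...####
...###.

Derivation:
Drop 1: Z rot1 at col 5 lands with bottom-row=0; cleared 0 line(s) (total 0); column heights now [0 0 0 0 0 2 3], max=3
Drop 2: O rot3 at col 5 lands with bottom-row=3; cleared 0 line(s) (total 0); column heights now [0 0 0 0 0 5 5], max=5
Drop 3: O rot2 at col 3 lands with bottom-row=0; cleared 0 line(s) (total 0); column heights now [0 0 0 2 2 5 5], max=5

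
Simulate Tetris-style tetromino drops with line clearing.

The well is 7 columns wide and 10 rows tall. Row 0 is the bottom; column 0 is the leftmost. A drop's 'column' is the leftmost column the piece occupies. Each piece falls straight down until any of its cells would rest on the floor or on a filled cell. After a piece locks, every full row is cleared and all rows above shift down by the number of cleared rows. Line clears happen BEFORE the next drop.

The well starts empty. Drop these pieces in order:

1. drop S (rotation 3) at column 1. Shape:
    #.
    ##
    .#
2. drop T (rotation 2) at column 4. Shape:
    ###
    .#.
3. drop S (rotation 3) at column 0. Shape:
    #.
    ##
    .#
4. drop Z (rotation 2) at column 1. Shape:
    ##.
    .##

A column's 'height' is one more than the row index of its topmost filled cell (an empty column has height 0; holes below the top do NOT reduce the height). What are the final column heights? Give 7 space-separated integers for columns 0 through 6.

Drop 1: S rot3 at col 1 lands with bottom-row=0; cleared 0 line(s) (total 0); column heights now [0 3 2 0 0 0 0], max=3
Drop 2: T rot2 at col 4 lands with bottom-row=0; cleared 0 line(s) (total 0); column heights now [0 3 2 0 2 2 2], max=3
Drop 3: S rot3 at col 0 lands with bottom-row=3; cleared 0 line(s) (total 0); column heights now [6 5 2 0 2 2 2], max=6
Drop 4: Z rot2 at col 1 lands with bottom-row=4; cleared 0 line(s) (total 0); column heights now [6 6 6 5 2 2 2], max=6

Answer: 6 6 6 5 2 2 2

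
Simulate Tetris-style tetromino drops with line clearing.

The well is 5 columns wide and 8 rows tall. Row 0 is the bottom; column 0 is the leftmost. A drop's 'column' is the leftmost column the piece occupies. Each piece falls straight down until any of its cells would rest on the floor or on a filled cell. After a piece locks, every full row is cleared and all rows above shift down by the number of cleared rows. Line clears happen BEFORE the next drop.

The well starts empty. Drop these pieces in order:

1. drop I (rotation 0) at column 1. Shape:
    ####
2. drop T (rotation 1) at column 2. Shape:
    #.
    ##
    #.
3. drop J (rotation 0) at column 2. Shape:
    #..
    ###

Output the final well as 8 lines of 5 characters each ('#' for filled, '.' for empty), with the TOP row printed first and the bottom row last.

Answer: .....
.....
..#..
..###
..#..
..##.
..#..
.####

Derivation:
Drop 1: I rot0 at col 1 lands with bottom-row=0; cleared 0 line(s) (total 0); column heights now [0 1 1 1 1], max=1
Drop 2: T rot1 at col 2 lands with bottom-row=1; cleared 0 line(s) (total 0); column heights now [0 1 4 3 1], max=4
Drop 3: J rot0 at col 2 lands with bottom-row=4; cleared 0 line(s) (total 0); column heights now [0 1 6 5 5], max=6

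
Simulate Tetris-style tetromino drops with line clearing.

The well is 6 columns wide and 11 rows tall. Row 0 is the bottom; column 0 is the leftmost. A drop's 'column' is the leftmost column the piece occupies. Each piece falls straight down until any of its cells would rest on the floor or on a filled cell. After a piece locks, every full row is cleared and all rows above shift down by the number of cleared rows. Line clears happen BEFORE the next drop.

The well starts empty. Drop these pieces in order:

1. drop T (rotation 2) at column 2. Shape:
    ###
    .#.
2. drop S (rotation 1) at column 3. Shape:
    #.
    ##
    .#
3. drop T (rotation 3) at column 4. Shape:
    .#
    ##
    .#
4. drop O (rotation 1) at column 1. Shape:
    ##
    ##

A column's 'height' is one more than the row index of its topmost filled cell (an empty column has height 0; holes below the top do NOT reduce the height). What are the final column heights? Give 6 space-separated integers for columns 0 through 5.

Answer: 0 4 4 5 5 6

Derivation:
Drop 1: T rot2 at col 2 lands with bottom-row=0; cleared 0 line(s) (total 0); column heights now [0 0 2 2 2 0], max=2
Drop 2: S rot1 at col 3 lands with bottom-row=2; cleared 0 line(s) (total 0); column heights now [0 0 2 5 4 0], max=5
Drop 3: T rot3 at col 4 lands with bottom-row=3; cleared 0 line(s) (total 0); column heights now [0 0 2 5 5 6], max=6
Drop 4: O rot1 at col 1 lands with bottom-row=2; cleared 0 line(s) (total 0); column heights now [0 4 4 5 5 6], max=6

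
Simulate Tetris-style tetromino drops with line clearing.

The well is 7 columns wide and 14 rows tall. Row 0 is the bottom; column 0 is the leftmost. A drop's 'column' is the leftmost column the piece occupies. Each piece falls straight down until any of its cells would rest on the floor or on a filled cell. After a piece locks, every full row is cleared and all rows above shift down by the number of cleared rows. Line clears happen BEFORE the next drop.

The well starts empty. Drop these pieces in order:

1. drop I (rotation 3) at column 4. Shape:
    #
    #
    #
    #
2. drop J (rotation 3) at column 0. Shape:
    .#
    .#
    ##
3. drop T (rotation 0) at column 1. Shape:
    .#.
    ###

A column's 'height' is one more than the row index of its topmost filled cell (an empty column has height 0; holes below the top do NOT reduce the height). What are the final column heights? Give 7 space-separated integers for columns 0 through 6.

Drop 1: I rot3 at col 4 lands with bottom-row=0; cleared 0 line(s) (total 0); column heights now [0 0 0 0 4 0 0], max=4
Drop 2: J rot3 at col 0 lands with bottom-row=0; cleared 0 line(s) (total 0); column heights now [1 3 0 0 4 0 0], max=4
Drop 3: T rot0 at col 1 lands with bottom-row=3; cleared 0 line(s) (total 0); column heights now [1 4 5 4 4 0 0], max=5

Answer: 1 4 5 4 4 0 0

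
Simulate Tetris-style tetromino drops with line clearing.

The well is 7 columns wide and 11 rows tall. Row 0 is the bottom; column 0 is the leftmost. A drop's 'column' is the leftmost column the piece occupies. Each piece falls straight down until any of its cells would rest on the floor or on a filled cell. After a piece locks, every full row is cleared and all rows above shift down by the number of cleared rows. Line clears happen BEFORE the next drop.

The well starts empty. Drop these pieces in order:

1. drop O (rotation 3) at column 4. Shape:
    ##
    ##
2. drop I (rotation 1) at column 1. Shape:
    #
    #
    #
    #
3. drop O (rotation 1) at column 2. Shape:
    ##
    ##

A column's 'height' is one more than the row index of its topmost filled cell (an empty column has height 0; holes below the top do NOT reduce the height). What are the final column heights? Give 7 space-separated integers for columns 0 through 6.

Answer: 0 4 2 2 2 2 0

Derivation:
Drop 1: O rot3 at col 4 lands with bottom-row=0; cleared 0 line(s) (total 0); column heights now [0 0 0 0 2 2 0], max=2
Drop 2: I rot1 at col 1 lands with bottom-row=0; cleared 0 line(s) (total 0); column heights now [0 4 0 0 2 2 0], max=4
Drop 3: O rot1 at col 2 lands with bottom-row=0; cleared 0 line(s) (total 0); column heights now [0 4 2 2 2 2 0], max=4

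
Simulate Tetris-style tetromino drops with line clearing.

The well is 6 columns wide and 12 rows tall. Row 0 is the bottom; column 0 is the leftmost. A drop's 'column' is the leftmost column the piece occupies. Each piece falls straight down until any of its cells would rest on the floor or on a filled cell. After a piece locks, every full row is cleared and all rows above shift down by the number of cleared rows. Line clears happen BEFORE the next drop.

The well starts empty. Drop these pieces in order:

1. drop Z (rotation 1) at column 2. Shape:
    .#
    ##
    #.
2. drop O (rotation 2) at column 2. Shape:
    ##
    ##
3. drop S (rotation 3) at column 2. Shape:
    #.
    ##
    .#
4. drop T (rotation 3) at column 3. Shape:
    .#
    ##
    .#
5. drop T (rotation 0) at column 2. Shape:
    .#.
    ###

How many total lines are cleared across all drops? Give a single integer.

Answer: 0

Derivation:
Drop 1: Z rot1 at col 2 lands with bottom-row=0; cleared 0 line(s) (total 0); column heights now [0 0 2 3 0 0], max=3
Drop 2: O rot2 at col 2 lands with bottom-row=3; cleared 0 line(s) (total 0); column heights now [0 0 5 5 0 0], max=5
Drop 3: S rot3 at col 2 lands with bottom-row=5; cleared 0 line(s) (total 0); column heights now [0 0 8 7 0 0], max=8
Drop 4: T rot3 at col 3 lands with bottom-row=6; cleared 0 line(s) (total 0); column heights now [0 0 8 8 9 0], max=9
Drop 5: T rot0 at col 2 lands with bottom-row=9; cleared 0 line(s) (total 0); column heights now [0 0 10 11 10 0], max=11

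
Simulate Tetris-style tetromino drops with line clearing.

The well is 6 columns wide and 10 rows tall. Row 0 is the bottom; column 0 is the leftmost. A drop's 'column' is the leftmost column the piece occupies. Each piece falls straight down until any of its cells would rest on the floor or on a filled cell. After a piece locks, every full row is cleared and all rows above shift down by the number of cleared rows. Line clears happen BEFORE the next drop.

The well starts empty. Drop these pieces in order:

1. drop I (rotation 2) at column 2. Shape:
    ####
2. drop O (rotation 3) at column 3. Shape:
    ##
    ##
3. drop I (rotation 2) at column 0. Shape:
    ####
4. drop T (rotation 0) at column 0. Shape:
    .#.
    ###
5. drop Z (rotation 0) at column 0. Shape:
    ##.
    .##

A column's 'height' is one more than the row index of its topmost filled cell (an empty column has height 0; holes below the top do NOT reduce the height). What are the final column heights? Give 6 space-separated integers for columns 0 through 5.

Answer: 8 8 7 4 3 1

Derivation:
Drop 1: I rot2 at col 2 lands with bottom-row=0; cleared 0 line(s) (total 0); column heights now [0 0 1 1 1 1], max=1
Drop 2: O rot3 at col 3 lands with bottom-row=1; cleared 0 line(s) (total 0); column heights now [0 0 1 3 3 1], max=3
Drop 3: I rot2 at col 0 lands with bottom-row=3; cleared 0 line(s) (total 0); column heights now [4 4 4 4 3 1], max=4
Drop 4: T rot0 at col 0 lands with bottom-row=4; cleared 0 line(s) (total 0); column heights now [5 6 5 4 3 1], max=6
Drop 5: Z rot0 at col 0 lands with bottom-row=6; cleared 0 line(s) (total 0); column heights now [8 8 7 4 3 1], max=8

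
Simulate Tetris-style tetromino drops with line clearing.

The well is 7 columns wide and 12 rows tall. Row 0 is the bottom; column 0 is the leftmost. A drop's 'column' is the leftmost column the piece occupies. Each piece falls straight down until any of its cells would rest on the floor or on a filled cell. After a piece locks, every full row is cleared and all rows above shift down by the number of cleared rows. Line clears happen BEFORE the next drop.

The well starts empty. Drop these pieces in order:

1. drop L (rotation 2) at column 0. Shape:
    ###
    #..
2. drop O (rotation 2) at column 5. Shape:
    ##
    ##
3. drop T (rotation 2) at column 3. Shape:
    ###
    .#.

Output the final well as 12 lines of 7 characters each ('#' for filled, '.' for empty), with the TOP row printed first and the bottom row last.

Drop 1: L rot2 at col 0 lands with bottom-row=0; cleared 0 line(s) (total 0); column heights now [2 2 2 0 0 0 0], max=2
Drop 2: O rot2 at col 5 lands with bottom-row=0; cleared 0 line(s) (total 0); column heights now [2 2 2 0 0 2 2], max=2
Drop 3: T rot2 at col 3 lands with bottom-row=1; cleared 0 line(s) (total 0); column heights now [2 2 2 3 3 3 2], max=3

Answer: .......
.......
.......
.......
.......
.......
.......
.......
.......
...###.
###.###
#....##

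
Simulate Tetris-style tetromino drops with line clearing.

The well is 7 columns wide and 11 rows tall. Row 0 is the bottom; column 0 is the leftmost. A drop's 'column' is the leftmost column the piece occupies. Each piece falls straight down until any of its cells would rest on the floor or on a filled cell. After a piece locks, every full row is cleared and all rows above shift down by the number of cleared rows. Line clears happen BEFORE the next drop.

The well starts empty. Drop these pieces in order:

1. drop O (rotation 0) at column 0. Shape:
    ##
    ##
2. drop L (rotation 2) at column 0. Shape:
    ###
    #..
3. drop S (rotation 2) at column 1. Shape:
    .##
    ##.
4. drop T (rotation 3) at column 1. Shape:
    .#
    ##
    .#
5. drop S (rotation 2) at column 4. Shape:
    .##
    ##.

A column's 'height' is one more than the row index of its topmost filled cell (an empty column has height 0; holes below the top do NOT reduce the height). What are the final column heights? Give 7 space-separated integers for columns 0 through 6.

Answer: 4 8 9 6 1 2 2

Derivation:
Drop 1: O rot0 at col 0 lands with bottom-row=0; cleared 0 line(s) (total 0); column heights now [2 2 0 0 0 0 0], max=2
Drop 2: L rot2 at col 0 lands with bottom-row=2; cleared 0 line(s) (total 0); column heights now [4 4 4 0 0 0 0], max=4
Drop 3: S rot2 at col 1 lands with bottom-row=4; cleared 0 line(s) (total 0); column heights now [4 5 6 6 0 0 0], max=6
Drop 4: T rot3 at col 1 lands with bottom-row=6; cleared 0 line(s) (total 0); column heights now [4 8 9 6 0 0 0], max=9
Drop 5: S rot2 at col 4 lands with bottom-row=0; cleared 0 line(s) (total 0); column heights now [4 8 9 6 1 2 2], max=9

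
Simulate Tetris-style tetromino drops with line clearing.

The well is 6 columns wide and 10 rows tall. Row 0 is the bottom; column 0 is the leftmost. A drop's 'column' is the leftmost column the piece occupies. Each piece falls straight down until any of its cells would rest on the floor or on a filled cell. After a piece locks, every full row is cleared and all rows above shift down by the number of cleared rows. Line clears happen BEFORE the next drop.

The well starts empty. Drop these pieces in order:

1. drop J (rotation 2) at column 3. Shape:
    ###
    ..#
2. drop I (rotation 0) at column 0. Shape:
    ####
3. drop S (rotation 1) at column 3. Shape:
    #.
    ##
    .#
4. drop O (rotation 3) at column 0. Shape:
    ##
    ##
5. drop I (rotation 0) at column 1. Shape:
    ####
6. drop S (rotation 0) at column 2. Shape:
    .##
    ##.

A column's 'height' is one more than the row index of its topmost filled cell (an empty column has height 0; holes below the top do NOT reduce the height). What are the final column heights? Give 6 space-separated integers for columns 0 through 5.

Answer: 5 6 7 8 8 2

Derivation:
Drop 1: J rot2 at col 3 lands with bottom-row=0; cleared 0 line(s) (total 0); column heights now [0 0 0 2 2 2], max=2
Drop 2: I rot0 at col 0 lands with bottom-row=2; cleared 0 line(s) (total 0); column heights now [3 3 3 3 2 2], max=3
Drop 3: S rot1 at col 3 lands with bottom-row=2; cleared 0 line(s) (total 0); column heights now [3 3 3 5 4 2], max=5
Drop 4: O rot3 at col 0 lands with bottom-row=3; cleared 0 line(s) (total 0); column heights now [5 5 3 5 4 2], max=5
Drop 5: I rot0 at col 1 lands with bottom-row=5; cleared 0 line(s) (total 0); column heights now [5 6 6 6 6 2], max=6
Drop 6: S rot0 at col 2 lands with bottom-row=6; cleared 0 line(s) (total 0); column heights now [5 6 7 8 8 2], max=8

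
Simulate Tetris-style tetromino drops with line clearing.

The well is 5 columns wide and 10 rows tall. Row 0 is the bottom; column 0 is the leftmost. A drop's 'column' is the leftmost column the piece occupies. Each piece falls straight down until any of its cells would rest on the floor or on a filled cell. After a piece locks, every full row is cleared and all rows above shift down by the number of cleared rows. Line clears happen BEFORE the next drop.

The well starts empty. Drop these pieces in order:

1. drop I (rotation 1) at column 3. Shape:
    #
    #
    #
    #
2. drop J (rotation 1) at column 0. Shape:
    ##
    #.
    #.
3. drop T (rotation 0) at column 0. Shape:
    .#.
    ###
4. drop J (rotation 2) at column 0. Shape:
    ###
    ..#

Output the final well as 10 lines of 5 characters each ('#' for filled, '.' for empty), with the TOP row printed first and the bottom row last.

Answer: .....
.....
.....
.....
###..
.##..
####.
##.#.
#..#.
#..#.

Derivation:
Drop 1: I rot1 at col 3 lands with bottom-row=0; cleared 0 line(s) (total 0); column heights now [0 0 0 4 0], max=4
Drop 2: J rot1 at col 0 lands with bottom-row=0; cleared 0 line(s) (total 0); column heights now [3 3 0 4 0], max=4
Drop 3: T rot0 at col 0 lands with bottom-row=3; cleared 0 line(s) (total 0); column heights now [4 5 4 4 0], max=5
Drop 4: J rot2 at col 0 lands with bottom-row=4; cleared 0 line(s) (total 0); column heights now [6 6 6 4 0], max=6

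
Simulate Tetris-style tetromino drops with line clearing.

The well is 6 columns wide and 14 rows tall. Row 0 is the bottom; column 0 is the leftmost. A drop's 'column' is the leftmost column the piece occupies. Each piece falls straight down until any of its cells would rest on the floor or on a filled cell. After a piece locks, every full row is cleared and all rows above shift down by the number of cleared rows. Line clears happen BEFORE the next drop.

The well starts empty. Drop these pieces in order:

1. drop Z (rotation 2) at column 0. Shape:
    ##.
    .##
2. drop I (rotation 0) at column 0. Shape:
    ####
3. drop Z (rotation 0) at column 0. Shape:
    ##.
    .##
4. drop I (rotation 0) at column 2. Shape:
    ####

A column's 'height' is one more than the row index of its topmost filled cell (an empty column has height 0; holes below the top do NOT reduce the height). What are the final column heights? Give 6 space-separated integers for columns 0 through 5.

Drop 1: Z rot2 at col 0 lands with bottom-row=0; cleared 0 line(s) (total 0); column heights now [2 2 1 0 0 0], max=2
Drop 2: I rot0 at col 0 lands with bottom-row=2; cleared 0 line(s) (total 0); column heights now [3 3 3 3 0 0], max=3
Drop 3: Z rot0 at col 0 lands with bottom-row=3; cleared 0 line(s) (total 0); column heights now [5 5 4 3 0 0], max=5
Drop 4: I rot0 at col 2 lands with bottom-row=4; cleared 1 line(s) (total 1); column heights now [3 4 4 3 0 0], max=4

Answer: 3 4 4 3 0 0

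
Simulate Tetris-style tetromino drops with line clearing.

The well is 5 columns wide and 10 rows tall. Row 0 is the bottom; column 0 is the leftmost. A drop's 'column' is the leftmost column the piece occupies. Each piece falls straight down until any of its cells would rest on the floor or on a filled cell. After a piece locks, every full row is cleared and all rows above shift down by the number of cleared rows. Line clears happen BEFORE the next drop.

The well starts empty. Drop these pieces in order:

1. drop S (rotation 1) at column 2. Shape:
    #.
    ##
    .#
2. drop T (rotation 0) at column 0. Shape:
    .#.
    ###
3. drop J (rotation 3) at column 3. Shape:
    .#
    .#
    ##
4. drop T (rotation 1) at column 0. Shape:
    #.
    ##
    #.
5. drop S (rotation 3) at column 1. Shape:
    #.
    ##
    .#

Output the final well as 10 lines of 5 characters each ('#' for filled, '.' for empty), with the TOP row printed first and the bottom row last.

Answer: .....
.....
.#...
###..
###..
##..#
###.#
..###
..##.
...#.

Derivation:
Drop 1: S rot1 at col 2 lands with bottom-row=0; cleared 0 line(s) (total 0); column heights now [0 0 3 2 0], max=3
Drop 2: T rot0 at col 0 lands with bottom-row=3; cleared 0 line(s) (total 0); column heights now [4 5 4 2 0], max=5
Drop 3: J rot3 at col 3 lands with bottom-row=2; cleared 0 line(s) (total 0); column heights now [4 5 4 3 5], max=5
Drop 4: T rot1 at col 0 lands with bottom-row=4; cleared 0 line(s) (total 0); column heights now [7 6 4 3 5], max=7
Drop 5: S rot3 at col 1 lands with bottom-row=5; cleared 0 line(s) (total 0); column heights now [7 8 7 3 5], max=8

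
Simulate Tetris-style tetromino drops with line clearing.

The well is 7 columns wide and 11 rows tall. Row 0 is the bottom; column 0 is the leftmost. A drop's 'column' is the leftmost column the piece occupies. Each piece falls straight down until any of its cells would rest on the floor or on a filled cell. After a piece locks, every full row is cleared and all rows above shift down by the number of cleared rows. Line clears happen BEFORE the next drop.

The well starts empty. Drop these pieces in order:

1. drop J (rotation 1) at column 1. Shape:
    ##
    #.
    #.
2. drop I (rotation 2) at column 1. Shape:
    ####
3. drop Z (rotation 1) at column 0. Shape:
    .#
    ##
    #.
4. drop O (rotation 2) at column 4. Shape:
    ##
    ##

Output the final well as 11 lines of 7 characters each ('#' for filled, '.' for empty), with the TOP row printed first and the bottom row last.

Drop 1: J rot1 at col 1 lands with bottom-row=0; cleared 0 line(s) (total 0); column heights now [0 3 3 0 0 0 0], max=3
Drop 2: I rot2 at col 1 lands with bottom-row=3; cleared 0 line(s) (total 0); column heights now [0 4 4 4 4 0 0], max=4
Drop 3: Z rot1 at col 0 lands with bottom-row=3; cleared 0 line(s) (total 0); column heights now [5 6 4 4 4 0 0], max=6
Drop 4: O rot2 at col 4 lands with bottom-row=4; cleared 0 line(s) (total 0); column heights now [5 6 4 4 6 6 0], max=6

Answer: .......
.......
.......
.......
.......
.#..##.
##..##.
#####..
.##....
.#.....
.#.....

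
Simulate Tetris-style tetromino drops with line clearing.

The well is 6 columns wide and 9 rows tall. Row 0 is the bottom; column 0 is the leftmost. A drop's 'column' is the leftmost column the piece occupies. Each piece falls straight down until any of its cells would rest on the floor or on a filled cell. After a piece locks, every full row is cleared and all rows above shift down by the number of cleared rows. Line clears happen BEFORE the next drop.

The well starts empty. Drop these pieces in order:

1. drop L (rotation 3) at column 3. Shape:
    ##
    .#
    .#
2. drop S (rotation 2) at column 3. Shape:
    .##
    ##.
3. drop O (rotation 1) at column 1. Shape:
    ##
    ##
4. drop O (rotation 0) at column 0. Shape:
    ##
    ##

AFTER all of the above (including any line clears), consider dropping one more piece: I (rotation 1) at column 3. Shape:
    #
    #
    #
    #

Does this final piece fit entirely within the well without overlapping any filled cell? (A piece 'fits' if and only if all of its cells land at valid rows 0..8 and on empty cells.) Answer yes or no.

Answer: yes

Derivation:
Drop 1: L rot3 at col 3 lands with bottom-row=0; cleared 0 line(s) (total 0); column heights now [0 0 0 3 3 0], max=3
Drop 2: S rot2 at col 3 lands with bottom-row=3; cleared 0 line(s) (total 0); column heights now [0 0 0 4 5 5], max=5
Drop 3: O rot1 at col 1 lands with bottom-row=0; cleared 0 line(s) (total 0); column heights now [0 2 2 4 5 5], max=5
Drop 4: O rot0 at col 0 lands with bottom-row=2; cleared 0 line(s) (total 0); column heights now [4 4 2 4 5 5], max=5
Test piece I rot1 at col 3 (width 1): heights before test = [4 4 2 4 5 5]; fits = True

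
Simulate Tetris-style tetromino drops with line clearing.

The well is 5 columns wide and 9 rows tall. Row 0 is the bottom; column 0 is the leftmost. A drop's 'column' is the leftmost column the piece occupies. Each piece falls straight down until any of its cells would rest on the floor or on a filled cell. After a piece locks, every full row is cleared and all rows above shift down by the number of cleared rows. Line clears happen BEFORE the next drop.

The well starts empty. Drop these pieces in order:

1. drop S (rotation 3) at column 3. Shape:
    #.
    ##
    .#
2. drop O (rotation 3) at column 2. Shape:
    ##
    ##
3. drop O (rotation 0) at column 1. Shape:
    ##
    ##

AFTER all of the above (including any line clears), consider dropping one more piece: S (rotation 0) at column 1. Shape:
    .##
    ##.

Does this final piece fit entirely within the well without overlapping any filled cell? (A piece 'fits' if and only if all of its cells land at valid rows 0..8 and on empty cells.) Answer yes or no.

Answer: yes

Derivation:
Drop 1: S rot3 at col 3 lands with bottom-row=0; cleared 0 line(s) (total 0); column heights now [0 0 0 3 2], max=3
Drop 2: O rot3 at col 2 lands with bottom-row=3; cleared 0 line(s) (total 0); column heights now [0 0 5 5 2], max=5
Drop 3: O rot0 at col 1 lands with bottom-row=5; cleared 0 line(s) (total 0); column heights now [0 7 7 5 2], max=7
Test piece S rot0 at col 1 (width 3): heights before test = [0 7 7 5 2]; fits = True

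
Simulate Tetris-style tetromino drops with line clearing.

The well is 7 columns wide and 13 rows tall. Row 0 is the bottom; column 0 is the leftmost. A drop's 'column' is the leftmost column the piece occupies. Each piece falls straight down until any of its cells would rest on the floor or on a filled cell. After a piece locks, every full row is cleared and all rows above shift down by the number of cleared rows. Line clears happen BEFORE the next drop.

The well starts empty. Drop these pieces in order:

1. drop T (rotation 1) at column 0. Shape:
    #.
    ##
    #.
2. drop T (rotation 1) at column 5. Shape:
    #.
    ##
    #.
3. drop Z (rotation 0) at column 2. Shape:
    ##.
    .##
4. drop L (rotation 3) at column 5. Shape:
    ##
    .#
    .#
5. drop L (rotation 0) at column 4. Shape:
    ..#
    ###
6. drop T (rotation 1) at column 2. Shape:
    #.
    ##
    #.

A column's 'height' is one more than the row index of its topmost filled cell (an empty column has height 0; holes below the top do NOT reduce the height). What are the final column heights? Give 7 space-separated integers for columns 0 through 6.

Drop 1: T rot1 at col 0 lands with bottom-row=0; cleared 0 line(s) (total 0); column heights now [3 2 0 0 0 0 0], max=3
Drop 2: T rot1 at col 5 lands with bottom-row=0; cleared 0 line(s) (total 0); column heights now [3 2 0 0 0 3 2], max=3
Drop 3: Z rot0 at col 2 lands with bottom-row=0; cleared 0 line(s) (total 0); column heights now [3 2 2 2 1 3 2], max=3
Drop 4: L rot3 at col 5 lands with bottom-row=2; cleared 0 line(s) (total 0); column heights now [3 2 2 2 1 5 5], max=5
Drop 5: L rot0 at col 4 lands with bottom-row=5; cleared 0 line(s) (total 0); column heights now [3 2 2 2 6 6 7], max=7
Drop 6: T rot1 at col 2 lands with bottom-row=2; cleared 0 line(s) (total 0); column heights now [3 2 5 4 6 6 7], max=7

Answer: 3 2 5 4 6 6 7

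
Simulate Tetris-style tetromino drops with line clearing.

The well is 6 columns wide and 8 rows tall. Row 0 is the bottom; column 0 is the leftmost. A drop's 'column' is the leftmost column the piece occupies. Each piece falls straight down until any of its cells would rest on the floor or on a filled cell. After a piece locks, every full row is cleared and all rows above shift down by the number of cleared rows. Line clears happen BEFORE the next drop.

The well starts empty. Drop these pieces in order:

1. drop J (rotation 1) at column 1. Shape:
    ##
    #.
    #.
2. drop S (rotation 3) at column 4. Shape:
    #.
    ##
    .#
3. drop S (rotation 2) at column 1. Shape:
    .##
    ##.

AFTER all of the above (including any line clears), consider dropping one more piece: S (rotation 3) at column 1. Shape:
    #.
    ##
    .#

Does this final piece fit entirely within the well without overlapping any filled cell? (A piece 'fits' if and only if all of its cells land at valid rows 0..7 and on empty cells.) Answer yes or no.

Drop 1: J rot1 at col 1 lands with bottom-row=0; cleared 0 line(s) (total 0); column heights now [0 3 3 0 0 0], max=3
Drop 2: S rot3 at col 4 lands with bottom-row=0; cleared 0 line(s) (total 0); column heights now [0 3 3 0 3 2], max=3
Drop 3: S rot2 at col 1 lands with bottom-row=3; cleared 0 line(s) (total 0); column heights now [0 4 5 5 3 2], max=5
Test piece S rot3 at col 1 (width 2): heights before test = [0 4 5 5 3 2]; fits = True

Answer: yes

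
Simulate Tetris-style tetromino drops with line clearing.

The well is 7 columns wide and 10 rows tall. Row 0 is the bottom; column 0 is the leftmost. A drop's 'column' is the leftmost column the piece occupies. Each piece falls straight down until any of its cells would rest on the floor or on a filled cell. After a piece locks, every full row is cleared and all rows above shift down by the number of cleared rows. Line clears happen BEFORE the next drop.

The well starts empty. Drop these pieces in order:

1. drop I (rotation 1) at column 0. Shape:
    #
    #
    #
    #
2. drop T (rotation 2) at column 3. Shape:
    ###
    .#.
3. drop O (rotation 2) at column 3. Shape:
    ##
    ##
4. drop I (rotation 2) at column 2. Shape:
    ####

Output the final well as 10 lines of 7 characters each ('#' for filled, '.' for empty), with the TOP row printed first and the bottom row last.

Answer: .......
.......
.......
.......
.......
..####.
#..##..
#..##..
#..###.
#...#..

Derivation:
Drop 1: I rot1 at col 0 lands with bottom-row=0; cleared 0 line(s) (total 0); column heights now [4 0 0 0 0 0 0], max=4
Drop 2: T rot2 at col 3 lands with bottom-row=0; cleared 0 line(s) (total 0); column heights now [4 0 0 2 2 2 0], max=4
Drop 3: O rot2 at col 3 lands with bottom-row=2; cleared 0 line(s) (total 0); column heights now [4 0 0 4 4 2 0], max=4
Drop 4: I rot2 at col 2 lands with bottom-row=4; cleared 0 line(s) (total 0); column heights now [4 0 5 5 5 5 0], max=5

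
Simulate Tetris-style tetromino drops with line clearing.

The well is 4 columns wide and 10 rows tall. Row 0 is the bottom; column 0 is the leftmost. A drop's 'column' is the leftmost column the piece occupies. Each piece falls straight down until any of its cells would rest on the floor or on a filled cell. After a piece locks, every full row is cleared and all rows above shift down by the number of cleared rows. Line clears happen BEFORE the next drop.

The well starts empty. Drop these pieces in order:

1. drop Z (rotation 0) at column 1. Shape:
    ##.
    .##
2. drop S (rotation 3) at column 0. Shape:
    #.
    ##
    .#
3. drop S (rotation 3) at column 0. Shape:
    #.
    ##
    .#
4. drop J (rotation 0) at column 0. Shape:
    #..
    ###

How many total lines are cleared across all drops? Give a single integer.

Answer: 0

Derivation:
Drop 1: Z rot0 at col 1 lands with bottom-row=0; cleared 0 line(s) (total 0); column heights now [0 2 2 1], max=2
Drop 2: S rot3 at col 0 lands with bottom-row=2; cleared 0 line(s) (total 0); column heights now [5 4 2 1], max=5
Drop 3: S rot3 at col 0 lands with bottom-row=4; cleared 0 line(s) (total 0); column heights now [7 6 2 1], max=7
Drop 4: J rot0 at col 0 lands with bottom-row=7; cleared 0 line(s) (total 0); column heights now [9 8 8 1], max=9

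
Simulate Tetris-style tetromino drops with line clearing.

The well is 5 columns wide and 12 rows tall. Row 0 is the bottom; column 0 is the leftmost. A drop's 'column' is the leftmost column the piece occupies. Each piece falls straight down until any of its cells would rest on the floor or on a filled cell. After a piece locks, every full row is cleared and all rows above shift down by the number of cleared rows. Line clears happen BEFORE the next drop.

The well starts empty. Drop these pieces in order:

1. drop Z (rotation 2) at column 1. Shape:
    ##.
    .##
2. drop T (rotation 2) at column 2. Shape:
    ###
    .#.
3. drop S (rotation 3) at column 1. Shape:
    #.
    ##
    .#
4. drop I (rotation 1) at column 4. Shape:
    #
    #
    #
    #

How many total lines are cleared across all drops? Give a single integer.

Drop 1: Z rot2 at col 1 lands with bottom-row=0; cleared 0 line(s) (total 0); column heights now [0 2 2 1 0], max=2
Drop 2: T rot2 at col 2 lands with bottom-row=1; cleared 0 line(s) (total 0); column heights now [0 2 3 3 3], max=3
Drop 3: S rot3 at col 1 lands with bottom-row=3; cleared 0 line(s) (total 0); column heights now [0 6 5 3 3], max=6
Drop 4: I rot1 at col 4 lands with bottom-row=3; cleared 0 line(s) (total 0); column heights now [0 6 5 3 7], max=7

Answer: 0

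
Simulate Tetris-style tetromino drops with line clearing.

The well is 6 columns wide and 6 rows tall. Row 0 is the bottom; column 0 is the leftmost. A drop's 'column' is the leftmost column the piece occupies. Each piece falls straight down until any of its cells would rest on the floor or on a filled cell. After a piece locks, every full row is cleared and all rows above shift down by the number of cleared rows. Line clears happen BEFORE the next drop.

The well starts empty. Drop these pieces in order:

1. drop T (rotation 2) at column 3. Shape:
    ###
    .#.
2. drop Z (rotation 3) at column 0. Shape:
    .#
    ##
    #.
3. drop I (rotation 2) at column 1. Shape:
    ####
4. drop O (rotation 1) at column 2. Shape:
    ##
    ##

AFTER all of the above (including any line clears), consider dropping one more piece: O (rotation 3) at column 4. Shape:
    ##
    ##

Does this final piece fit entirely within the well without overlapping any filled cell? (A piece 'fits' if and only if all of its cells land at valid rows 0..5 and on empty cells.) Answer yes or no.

Drop 1: T rot2 at col 3 lands with bottom-row=0; cleared 0 line(s) (total 0); column heights now [0 0 0 2 2 2], max=2
Drop 2: Z rot3 at col 0 lands with bottom-row=0; cleared 0 line(s) (total 0); column heights now [2 3 0 2 2 2], max=3
Drop 3: I rot2 at col 1 lands with bottom-row=3; cleared 0 line(s) (total 0); column heights now [2 4 4 4 4 2], max=4
Drop 4: O rot1 at col 2 lands with bottom-row=4; cleared 0 line(s) (total 0); column heights now [2 4 6 6 4 2], max=6
Test piece O rot3 at col 4 (width 2): heights before test = [2 4 6 6 4 2]; fits = True

Answer: yes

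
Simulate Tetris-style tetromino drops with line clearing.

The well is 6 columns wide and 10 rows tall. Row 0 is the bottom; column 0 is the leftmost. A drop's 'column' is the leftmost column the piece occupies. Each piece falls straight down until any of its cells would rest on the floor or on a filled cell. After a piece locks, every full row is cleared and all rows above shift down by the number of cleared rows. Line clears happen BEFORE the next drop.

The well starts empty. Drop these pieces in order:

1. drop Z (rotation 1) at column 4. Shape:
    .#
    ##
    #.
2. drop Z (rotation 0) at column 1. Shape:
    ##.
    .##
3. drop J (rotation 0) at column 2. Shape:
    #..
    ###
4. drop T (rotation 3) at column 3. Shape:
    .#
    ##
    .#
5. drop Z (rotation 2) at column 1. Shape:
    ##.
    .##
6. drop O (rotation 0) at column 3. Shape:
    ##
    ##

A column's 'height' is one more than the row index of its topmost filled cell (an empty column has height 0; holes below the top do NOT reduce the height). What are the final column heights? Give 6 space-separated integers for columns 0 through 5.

Drop 1: Z rot1 at col 4 lands with bottom-row=0; cleared 0 line(s) (total 0); column heights now [0 0 0 0 2 3], max=3
Drop 2: Z rot0 at col 1 lands with bottom-row=0; cleared 0 line(s) (total 0); column heights now [0 2 2 1 2 3], max=3
Drop 3: J rot0 at col 2 lands with bottom-row=2; cleared 0 line(s) (total 0); column heights now [0 2 4 3 3 3], max=4
Drop 4: T rot3 at col 3 lands with bottom-row=3; cleared 0 line(s) (total 0); column heights now [0 2 4 5 6 3], max=6
Drop 5: Z rot2 at col 1 lands with bottom-row=5; cleared 0 line(s) (total 0); column heights now [0 7 7 6 6 3], max=7
Drop 6: O rot0 at col 3 lands with bottom-row=6; cleared 0 line(s) (total 0); column heights now [0 7 7 8 8 3], max=8

Answer: 0 7 7 8 8 3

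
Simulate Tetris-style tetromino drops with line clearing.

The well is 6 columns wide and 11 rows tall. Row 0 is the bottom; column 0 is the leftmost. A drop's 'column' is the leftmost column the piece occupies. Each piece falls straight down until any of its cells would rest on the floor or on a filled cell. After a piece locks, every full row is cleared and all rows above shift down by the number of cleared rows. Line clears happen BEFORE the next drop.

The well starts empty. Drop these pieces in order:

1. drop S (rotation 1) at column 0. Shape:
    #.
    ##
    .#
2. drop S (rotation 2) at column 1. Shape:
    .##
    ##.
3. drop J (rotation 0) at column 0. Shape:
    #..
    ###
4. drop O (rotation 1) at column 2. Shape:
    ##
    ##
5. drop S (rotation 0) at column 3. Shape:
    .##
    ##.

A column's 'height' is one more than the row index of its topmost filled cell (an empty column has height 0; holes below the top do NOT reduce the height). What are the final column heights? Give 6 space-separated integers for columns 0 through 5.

Answer: 6 5 7 8 9 9

Derivation:
Drop 1: S rot1 at col 0 lands with bottom-row=0; cleared 0 line(s) (total 0); column heights now [3 2 0 0 0 0], max=3
Drop 2: S rot2 at col 1 lands with bottom-row=2; cleared 0 line(s) (total 0); column heights now [3 3 4 4 0 0], max=4
Drop 3: J rot0 at col 0 lands with bottom-row=4; cleared 0 line(s) (total 0); column heights now [6 5 5 4 0 0], max=6
Drop 4: O rot1 at col 2 lands with bottom-row=5; cleared 0 line(s) (total 0); column heights now [6 5 7 7 0 0], max=7
Drop 5: S rot0 at col 3 lands with bottom-row=7; cleared 0 line(s) (total 0); column heights now [6 5 7 8 9 9], max=9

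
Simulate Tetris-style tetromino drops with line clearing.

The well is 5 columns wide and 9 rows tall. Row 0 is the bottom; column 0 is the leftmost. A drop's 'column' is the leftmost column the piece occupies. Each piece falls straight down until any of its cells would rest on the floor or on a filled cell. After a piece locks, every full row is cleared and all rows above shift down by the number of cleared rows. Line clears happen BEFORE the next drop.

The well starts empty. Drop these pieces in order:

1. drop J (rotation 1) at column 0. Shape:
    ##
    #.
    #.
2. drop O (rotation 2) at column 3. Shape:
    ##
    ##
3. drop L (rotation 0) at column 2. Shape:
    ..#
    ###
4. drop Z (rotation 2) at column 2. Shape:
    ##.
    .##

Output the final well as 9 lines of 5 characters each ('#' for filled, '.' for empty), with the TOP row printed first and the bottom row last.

Drop 1: J rot1 at col 0 lands with bottom-row=0; cleared 0 line(s) (total 0); column heights now [3 3 0 0 0], max=3
Drop 2: O rot2 at col 3 lands with bottom-row=0; cleared 0 line(s) (total 0); column heights now [3 3 0 2 2], max=3
Drop 3: L rot0 at col 2 lands with bottom-row=2; cleared 1 line(s) (total 1); column heights now [2 0 0 2 3], max=3
Drop 4: Z rot2 at col 2 lands with bottom-row=3; cleared 0 line(s) (total 1); column heights now [2 0 5 5 4], max=5

Answer: .....
.....
.....
.....
..##.
...##
....#
#..##
#..##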